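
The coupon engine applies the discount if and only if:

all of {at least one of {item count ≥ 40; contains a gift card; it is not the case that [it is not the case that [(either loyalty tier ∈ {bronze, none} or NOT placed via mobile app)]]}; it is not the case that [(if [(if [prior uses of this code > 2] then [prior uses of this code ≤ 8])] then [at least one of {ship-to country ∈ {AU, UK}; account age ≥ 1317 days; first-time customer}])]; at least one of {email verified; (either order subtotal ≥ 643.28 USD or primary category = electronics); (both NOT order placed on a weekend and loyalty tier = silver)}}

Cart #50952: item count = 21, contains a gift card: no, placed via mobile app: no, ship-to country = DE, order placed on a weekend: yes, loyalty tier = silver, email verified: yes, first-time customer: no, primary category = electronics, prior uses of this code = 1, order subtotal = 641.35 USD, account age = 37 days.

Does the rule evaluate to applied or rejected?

Atomic conditions:
  item count ≥ 40: 21 ≥ 40 is false
  contains a gift card: no → false
  loyalty tier ∈ {bronze, none}: silver is not in the set → false
  NOT placed via mobile app: no → true
  prior uses of this code > 2: 1 > 2 is false
  prior uses of this code ≤ 8: 1 ≤ 8 is true
  ship-to country ∈ {AU, UK}: DE is not in the set → false
  account age ≥ 1317 days: 37 ≥ 1317 is false
  first-time customer: no → false
  email verified: yes → true
  order subtotal ≥ 643.28 USD: 641.35 ≥ 643.28 is false
  primary category = electronics: electronics == electronics is true
  NOT order placed on a weekend: yes → false
  loyalty tier = silver: silver == silver is true
Combine:
[1.3.1.1] false OR true = true
[1.3.1] NOT true = false
[1.3] NOT false = true
[1] false OR false OR true = true
[2.1.1] false → true (antecedent false ⇒ implication holds) = true
[2.1.2] false OR false OR false = false
[2.1] true → false = false
[2] NOT false = true
[3.2] false OR true = true
[3.3] false AND true = false
[3] true OR true OR false = true
[root] true AND true AND true = true
Overall: true → applied

Applied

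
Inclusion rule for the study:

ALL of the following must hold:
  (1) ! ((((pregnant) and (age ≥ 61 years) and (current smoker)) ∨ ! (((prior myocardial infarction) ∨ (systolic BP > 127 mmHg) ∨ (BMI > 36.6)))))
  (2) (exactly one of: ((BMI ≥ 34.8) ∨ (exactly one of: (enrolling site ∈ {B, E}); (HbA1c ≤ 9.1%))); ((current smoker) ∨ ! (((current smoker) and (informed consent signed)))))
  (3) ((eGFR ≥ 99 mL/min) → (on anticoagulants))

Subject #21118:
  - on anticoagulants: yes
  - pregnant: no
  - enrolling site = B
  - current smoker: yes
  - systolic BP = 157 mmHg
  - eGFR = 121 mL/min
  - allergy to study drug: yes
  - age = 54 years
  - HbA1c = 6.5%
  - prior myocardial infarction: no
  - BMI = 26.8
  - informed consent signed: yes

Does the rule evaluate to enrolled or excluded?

Atomic conditions:
  pregnant: no → false
  age ≥ 61 years: 54 ≥ 61 is false
  current smoker: yes → true
  prior myocardial infarction: no → false
  systolic BP > 127 mmHg: 157 > 127 is true
  BMI > 36.6: 26.8 > 36.6 is false
  BMI ≥ 34.8: 26.8 ≥ 34.8 is false
  enrolling site ∈ {B, E}: B is in the set → true
  HbA1c ≤ 9.1%: 6.5 ≤ 9.1 is true
  informed consent signed: yes → true
  eGFR ≥ 99 mL/min: 121 ≥ 99 is true
  on anticoagulants: yes → true
Combine:
[1.1.1] false AND false AND true = false
[1.1.2.1] false OR true OR false = true
[1.1.2] NOT true = false
[1.1] false OR false = false
[1] NOT false = true
[2.1.2] exactly-one(true, true) = false
[2.1] false OR false = false
[2.2.2.1] true AND true = true
[2.2.2] NOT true = false
[2.2] true OR false = true
[2] exactly-one(false, true) = true
[3] true → true = true
[root] true AND true AND true = true
Overall: true → enrolled

Enrolled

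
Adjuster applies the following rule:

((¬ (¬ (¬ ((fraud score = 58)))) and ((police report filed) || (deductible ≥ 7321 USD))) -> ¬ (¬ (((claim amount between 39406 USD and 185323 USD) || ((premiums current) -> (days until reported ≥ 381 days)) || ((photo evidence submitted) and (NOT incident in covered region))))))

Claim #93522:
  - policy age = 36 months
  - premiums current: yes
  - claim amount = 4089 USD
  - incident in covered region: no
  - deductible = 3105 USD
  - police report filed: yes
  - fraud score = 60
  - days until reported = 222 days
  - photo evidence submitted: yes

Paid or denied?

Atomic conditions:
  fraud score = 58: 60 == 58 is false
  police report filed: yes → true
  deductible ≥ 7321 USD: 3105 ≥ 7321 is false
  claim amount between 39406 USD and 185323 USD: 4089 in [39406, 185323] is false
  premiums current: yes → true
  days until reported ≥ 381 days: 222 ≥ 381 is false
  photo evidence submitted: yes → true
  NOT incident in covered region: no → true
Combine:
[1.1.1.1] NOT false = true
[1.1.1] NOT true = false
[1.1] NOT false = true
[1.2] true OR false = true
[1] true AND true = true
[2.1.1.2] true → false = false
[2.1.1.3] true AND true = true
[2.1.1] false OR false OR true = true
[2.1] NOT true = false
[2] NOT false = true
[root] true → true = true
Overall: true → paid

Paid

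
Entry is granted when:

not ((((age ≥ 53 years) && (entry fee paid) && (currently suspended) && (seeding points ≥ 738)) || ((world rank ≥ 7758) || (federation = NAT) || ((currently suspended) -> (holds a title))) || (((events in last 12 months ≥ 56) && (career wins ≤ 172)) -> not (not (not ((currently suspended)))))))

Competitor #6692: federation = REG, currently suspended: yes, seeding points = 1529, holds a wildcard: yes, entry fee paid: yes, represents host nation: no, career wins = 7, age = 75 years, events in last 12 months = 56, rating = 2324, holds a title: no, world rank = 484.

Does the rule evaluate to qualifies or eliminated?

Eliminated

Atomic conditions:
  age ≥ 53 years: 75 ≥ 53 is true
  entry fee paid: yes → true
  currently suspended: yes → true
  seeding points ≥ 738: 1529 ≥ 738 is true
  world rank ≥ 7758: 484 ≥ 7758 is false
  federation = NAT: REG == NAT is false
  holds a title: no → false
  events in last 12 months ≥ 56: 56 ≥ 56 is true
  career wins ≤ 172: 7 ≤ 172 is true
Combine:
[1.1] true AND true AND true AND true = true
[1.2.3] true → false = false
[1.2] false OR false OR false = false
[1.3.1] true AND true = true
[1.3.2.1.1] NOT true = false
[1.3.2.1] NOT false = true
[1.3.2] NOT true = false
[1.3] true → false = false
[1] true OR false OR false = true
[root] NOT true = false
Overall: false → eliminated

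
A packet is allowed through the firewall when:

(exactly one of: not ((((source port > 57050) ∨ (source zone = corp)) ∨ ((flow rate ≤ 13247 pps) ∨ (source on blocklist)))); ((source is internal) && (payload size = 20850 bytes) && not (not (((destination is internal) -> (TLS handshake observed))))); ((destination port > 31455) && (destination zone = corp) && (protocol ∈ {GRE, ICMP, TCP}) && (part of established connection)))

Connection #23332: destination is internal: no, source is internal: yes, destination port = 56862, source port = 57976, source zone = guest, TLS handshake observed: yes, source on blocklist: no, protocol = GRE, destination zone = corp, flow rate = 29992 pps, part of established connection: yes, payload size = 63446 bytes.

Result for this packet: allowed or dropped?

Allowed

Atomic conditions:
  source port > 57050: 57976 > 57050 is true
  source zone = corp: guest == corp is false
  flow rate ≤ 13247 pps: 29992 ≤ 13247 is false
  source on blocklist: no → false
  source is internal: yes → true
  payload size = 20850 bytes: 63446 == 20850 is false
  destination is internal: no → false
  TLS handshake observed: yes → true
  destination port > 31455: 56862 > 31455 is true
  destination zone = corp: corp == corp is true
  protocol ∈ {GRE, ICMP, TCP}: GRE is in the set → true
  part of established connection: yes → true
Combine:
[1.1.1] true OR false = true
[1.1.2] false OR false = false
[1.1] true OR false = true
[1] NOT true = false
[2.3.1.1] false → true (antecedent false ⇒ implication holds) = true
[2.3.1] NOT true = false
[2.3] NOT false = true
[2] true AND false AND true = false
[3] true AND true AND true AND true = true
[root] exactly-one(false, false, true) = true
Overall: true → allowed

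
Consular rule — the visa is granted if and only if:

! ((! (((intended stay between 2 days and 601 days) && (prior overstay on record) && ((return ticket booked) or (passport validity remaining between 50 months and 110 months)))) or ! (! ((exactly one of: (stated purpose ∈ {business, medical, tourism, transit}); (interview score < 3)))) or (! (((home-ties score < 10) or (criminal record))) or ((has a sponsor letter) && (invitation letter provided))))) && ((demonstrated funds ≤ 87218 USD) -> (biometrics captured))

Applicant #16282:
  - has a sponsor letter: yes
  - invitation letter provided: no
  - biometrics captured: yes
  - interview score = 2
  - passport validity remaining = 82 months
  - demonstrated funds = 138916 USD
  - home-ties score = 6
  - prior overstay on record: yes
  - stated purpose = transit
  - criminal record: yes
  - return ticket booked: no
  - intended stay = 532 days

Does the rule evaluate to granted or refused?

Granted

Atomic conditions:
  intended stay between 2 days and 601 days: 532 in [2, 601] is true
  prior overstay on record: yes → true
  return ticket booked: no → false
  passport validity remaining between 50 months and 110 months: 82 in [50, 110] is true
  stated purpose ∈ {business, medical, tourism, transit}: transit is in the set → true
  interview score < 3: 2 < 3 is true
  home-ties score < 10: 6 < 10 is true
  criminal record: yes → true
  has a sponsor letter: yes → true
  invitation letter provided: no → false
  demonstrated funds ≤ 87218 USD: 138916 ≤ 87218 is false
  biometrics captured: yes → true
Combine:
[1.1.1.1.3] false OR true = true
[1.1.1.1] true AND true AND true = true
[1.1.1] NOT true = false
[1.1.2.1.1] exactly-one(true, true) = false
[1.1.2.1] NOT false = true
[1.1.2] NOT true = false
[1.1.3.1.1] true OR true = true
[1.1.3.1] NOT true = false
[1.1.3.2] true AND false = false
[1.1.3] false OR false = false
[1.1] false OR false OR false = false
[1] NOT false = true
[2] false → true (antecedent false ⇒ implication holds) = true
[root] true AND true = true
Overall: true → granted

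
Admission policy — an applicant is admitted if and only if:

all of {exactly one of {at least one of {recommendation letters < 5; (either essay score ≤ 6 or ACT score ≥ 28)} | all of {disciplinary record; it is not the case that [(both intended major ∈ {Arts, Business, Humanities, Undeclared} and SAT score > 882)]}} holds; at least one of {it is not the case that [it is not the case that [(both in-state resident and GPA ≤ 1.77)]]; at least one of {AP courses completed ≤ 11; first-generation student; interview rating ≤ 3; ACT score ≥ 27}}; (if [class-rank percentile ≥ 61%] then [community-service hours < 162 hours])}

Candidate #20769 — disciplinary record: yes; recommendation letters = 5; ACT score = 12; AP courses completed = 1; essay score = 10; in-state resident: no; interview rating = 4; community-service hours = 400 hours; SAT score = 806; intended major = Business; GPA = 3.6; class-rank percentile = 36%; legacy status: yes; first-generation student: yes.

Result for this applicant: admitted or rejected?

Atomic conditions:
  recommendation letters < 5: 5 < 5 is false
  essay score ≤ 6: 10 ≤ 6 is false
  ACT score ≥ 28: 12 ≥ 28 is false
  disciplinary record: yes → true
  intended major ∈ {Arts, Business, Humanities, Undeclared}: Business is in the set → true
  SAT score > 882: 806 > 882 is false
  in-state resident: no → false
  GPA ≤ 1.77: 3.6 ≤ 1.77 is false
  AP courses completed ≤ 11: 1 ≤ 11 is true
  first-generation student: yes → true
  interview rating ≤ 3: 4 ≤ 3 is false
  ACT score ≥ 27: 12 ≥ 27 is false
  class-rank percentile ≥ 61%: 36 ≥ 61 is false
  community-service hours < 162 hours: 400 < 162 is false
Combine:
[1.1.2] false OR false = false
[1.1] false OR false = false
[1.2.2.1] true AND false = false
[1.2.2] NOT false = true
[1.2] true AND true = true
[1] exactly-one(false, true) = true
[2.1.1.1] false AND false = false
[2.1.1] NOT false = true
[2.1] NOT true = false
[2.2] true OR true OR false OR false = true
[2] false OR true = true
[3] false → false (antecedent false ⇒ implication holds) = true
[root] true AND true AND true = true
Overall: true → admitted

Admitted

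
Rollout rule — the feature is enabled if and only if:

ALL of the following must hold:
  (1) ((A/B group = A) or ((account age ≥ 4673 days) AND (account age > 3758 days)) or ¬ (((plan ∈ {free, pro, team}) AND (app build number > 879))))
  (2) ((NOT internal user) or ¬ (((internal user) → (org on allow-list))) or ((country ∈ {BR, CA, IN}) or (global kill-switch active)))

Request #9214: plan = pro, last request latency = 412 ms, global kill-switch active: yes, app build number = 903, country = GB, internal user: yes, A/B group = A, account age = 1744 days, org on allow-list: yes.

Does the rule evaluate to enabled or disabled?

Enabled

Atomic conditions:
  A/B group = A: A == A is true
  account age ≥ 4673 days: 1744 ≥ 4673 is false
  account age > 3758 days: 1744 > 3758 is false
  plan ∈ {free, pro, team}: pro is in the set → true
  app build number > 879: 903 > 879 is true
  NOT internal user: yes → false
  internal user: yes → true
  org on allow-list: yes → true
  country ∈ {BR, CA, IN}: GB is not in the set → false
  global kill-switch active: yes → true
Combine:
[1.2] false AND false = false
[1.3.1] true AND true = true
[1.3] NOT true = false
[1] true OR false OR false = true
[2.2.1] true → true = true
[2.2] NOT true = false
[2.3] false OR true = true
[2] false OR false OR true = true
[root] true AND true = true
Overall: true → enabled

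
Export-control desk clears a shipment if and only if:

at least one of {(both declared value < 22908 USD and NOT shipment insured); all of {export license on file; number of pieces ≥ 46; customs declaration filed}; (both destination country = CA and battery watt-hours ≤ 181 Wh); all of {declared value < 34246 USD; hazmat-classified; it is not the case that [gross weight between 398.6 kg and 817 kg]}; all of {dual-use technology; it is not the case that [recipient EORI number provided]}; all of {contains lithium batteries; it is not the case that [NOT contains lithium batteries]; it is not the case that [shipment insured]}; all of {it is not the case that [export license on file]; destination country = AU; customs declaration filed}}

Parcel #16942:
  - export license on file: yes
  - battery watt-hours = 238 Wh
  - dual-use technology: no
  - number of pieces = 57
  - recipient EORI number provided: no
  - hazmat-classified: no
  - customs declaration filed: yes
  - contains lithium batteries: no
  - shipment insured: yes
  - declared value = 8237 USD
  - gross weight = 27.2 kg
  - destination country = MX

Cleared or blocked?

Cleared

Atomic conditions:
  declared value < 22908 USD: 8237 < 22908 is true
  NOT shipment insured: yes → false
  export license on file: yes → true
  number of pieces ≥ 46: 57 ≥ 46 is true
  customs declaration filed: yes → true
  destination country = CA: MX == CA is false
  battery watt-hours ≤ 181 Wh: 238 ≤ 181 is false
  declared value < 34246 USD: 8237 < 34246 is true
  hazmat-classified: no → false
  gross weight between 398.6 kg and 817 kg: 27.2 in [398.6, 817] is false
  dual-use technology: no → false
  recipient EORI number provided: no → false
  contains lithium batteries: no → false
  NOT contains lithium batteries: no → true
  shipment insured: yes → true
  destination country = AU: MX == AU is false
Combine:
[1] true AND false = false
[2] true AND true AND true = true
[3] false AND false = false
[4.3] NOT false = true
[4] true AND false AND true = false
[5.2] NOT false = true
[5] false AND true = false
[6.2] NOT true = false
[6.3] NOT true = false
[6] false AND false AND false = false
[7.1] NOT true = false
[7] false AND false AND true = false
[root] false OR true OR false OR false OR false OR false OR false = true
Overall: true → cleared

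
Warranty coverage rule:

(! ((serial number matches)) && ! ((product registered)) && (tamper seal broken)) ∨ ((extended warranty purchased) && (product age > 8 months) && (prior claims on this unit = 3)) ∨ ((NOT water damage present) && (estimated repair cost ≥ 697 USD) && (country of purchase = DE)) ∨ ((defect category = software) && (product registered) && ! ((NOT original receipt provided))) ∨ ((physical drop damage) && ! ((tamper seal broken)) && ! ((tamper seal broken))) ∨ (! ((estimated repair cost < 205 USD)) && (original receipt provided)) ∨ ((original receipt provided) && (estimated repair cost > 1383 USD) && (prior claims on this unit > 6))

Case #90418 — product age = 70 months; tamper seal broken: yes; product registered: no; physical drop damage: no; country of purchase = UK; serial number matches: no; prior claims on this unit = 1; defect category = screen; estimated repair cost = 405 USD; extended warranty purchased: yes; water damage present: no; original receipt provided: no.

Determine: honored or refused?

Atomic conditions:
  serial number matches: no → false
  product registered: no → false
  tamper seal broken: yes → true
  extended warranty purchased: yes → true
  product age > 8 months: 70 > 8 is true
  prior claims on this unit = 3: 1 == 3 is false
  NOT water damage present: no → true
  estimated repair cost ≥ 697 USD: 405 ≥ 697 is false
  country of purchase = DE: UK == DE is false
  defect category = software: screen == software is false
  NOT original receipt provided: no → true
  physical drop damage: no → false
  estimated repair cost < 205 USD: 405 < 205 is false
  original receipt provided: no → false
  estimated repair cost > 1383 USD: 405 > 1383 is false
  prior claims on this unit > 6: 1 > 6 is false
Combine:
[1.1] NOT false = true
[1.2] NOT false = true
[1] true AND true AND true = true
[2] true AND true AND false = false
[3] true AND false AND false = false
[4.3] NOT true = false
[4] false AND false AND false = false
[5.2] NOT true = false
[5.3] NOT true = false
[5] false AND false AND false = false
[6.1] NOT false = true
[6] true AND false = false
[7] false AND false AND false = false
[root] true OR false OR false OR false OR false OR false OR false = true
Overall: true → honored

Honored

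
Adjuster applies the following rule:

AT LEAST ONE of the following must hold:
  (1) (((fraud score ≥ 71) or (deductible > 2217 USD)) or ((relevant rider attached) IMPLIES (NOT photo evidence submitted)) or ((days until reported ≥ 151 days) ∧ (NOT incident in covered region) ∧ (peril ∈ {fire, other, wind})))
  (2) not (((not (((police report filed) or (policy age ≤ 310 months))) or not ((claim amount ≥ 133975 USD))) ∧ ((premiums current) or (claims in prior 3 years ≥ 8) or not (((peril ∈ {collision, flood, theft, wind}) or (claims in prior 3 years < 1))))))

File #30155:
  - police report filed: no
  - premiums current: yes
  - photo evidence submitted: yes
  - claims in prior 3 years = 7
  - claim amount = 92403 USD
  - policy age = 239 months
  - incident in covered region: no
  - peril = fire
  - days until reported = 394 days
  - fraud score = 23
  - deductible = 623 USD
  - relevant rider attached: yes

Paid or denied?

Atomic conditions:
  fraud score ≥ 71: 23 ≥ 71 is false
  deductible > 2217 USD: 623 > 2217 is false
  relevant rider attached: yes → true
  NOT photo evidence submitted: yes → false
  days until reported ≥ 151 days: 394 ≥ 151 is true
  NOT incident in covered region: no → true
  peril ∈ {fire, other, wind}: fire is in the set → true
  police report filed: no → false
  policy age ≤ 310 months: 239 ≤ 310 is true
  claim amount ≥ 133975 USD: 92403 ≥ 133975 is false
  premiums current: yes → true
  claims in prior 3 years ≥ 8: 7 ≥ 8 is false
  peril ∈ {collision, flood, theft, wind}: fire is not in the set → false
  claims in prior 3 years < 1: 7 < 1 is false
Combine:
[1.1] false OR false = false
[1.2] true → false = false
[1.3] true AND true AND true = true
[1] false OR false OR true = true
[2.1.1.1.1] false OR true = true
[2.1.1.1] NOT true = false
[2.1.1.2] NOT false = true
[2.1.1] false OR true = true
[2.1.2.3.1] false OR false = false
[2.1.2.3] NOT false = true
[2.1.2] true OR false OR true = true
[2.1] true AND true = true
[2] NOT true = false
[root] true OR false = true
Overall: true → paid

Paid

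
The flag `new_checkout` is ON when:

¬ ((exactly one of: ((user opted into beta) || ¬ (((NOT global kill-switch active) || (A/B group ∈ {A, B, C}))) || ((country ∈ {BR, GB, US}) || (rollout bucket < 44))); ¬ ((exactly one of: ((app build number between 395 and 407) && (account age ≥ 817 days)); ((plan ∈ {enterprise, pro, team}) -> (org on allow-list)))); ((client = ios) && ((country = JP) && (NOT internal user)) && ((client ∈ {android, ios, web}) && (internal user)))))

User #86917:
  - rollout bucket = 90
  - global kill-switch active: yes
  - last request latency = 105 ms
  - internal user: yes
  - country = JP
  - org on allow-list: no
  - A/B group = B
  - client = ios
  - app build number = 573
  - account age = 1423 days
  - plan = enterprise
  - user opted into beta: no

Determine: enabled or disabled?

Atomic conditions:
  user opted into beta: no → false
  NOT global kill-switch active: yes → false
  A/B group ∈ {A, B, C}: B is in the set → true
  country ∈ {BR, GB, US}: JP is not in the set → false
  rollout bucket < 44: 90 < 44 is false
  app build number between 395 and 407: 573 in [395, 407] is false
  account age ≥ 817 days: 1423 ≥ 817 is true
  plan ∈ {enterprise, pro, team}: enterprise is in the set → true
  org on allow-list: no → false
  client = ios: ios == ios is true
  country = JP: JP == JP is true
  NOT internal user: yes → false
  client ∈ {android, ios, web}: ios is in the set → true
  internal user: yes → true
Combine:
[1.1.2.1] false OR true = true
[1.1.2] NOT true = false
[1.1.3] false OR false = false
[1.1] false OR false OR false = false
[1.2.1.1] false AND true = false
[1.2.1.2] true → false = false
[1.2.1] exactly-one(false, false) = false
[1.2] NOT false = true
[1.3.2] true AND false = false
[1.3.3] true AND true = true
[1.3] true AND false AND true = false
[1] exactly-one(false, true, false) = true
[root] NOT true = false
Overall: false → disabled

Disabled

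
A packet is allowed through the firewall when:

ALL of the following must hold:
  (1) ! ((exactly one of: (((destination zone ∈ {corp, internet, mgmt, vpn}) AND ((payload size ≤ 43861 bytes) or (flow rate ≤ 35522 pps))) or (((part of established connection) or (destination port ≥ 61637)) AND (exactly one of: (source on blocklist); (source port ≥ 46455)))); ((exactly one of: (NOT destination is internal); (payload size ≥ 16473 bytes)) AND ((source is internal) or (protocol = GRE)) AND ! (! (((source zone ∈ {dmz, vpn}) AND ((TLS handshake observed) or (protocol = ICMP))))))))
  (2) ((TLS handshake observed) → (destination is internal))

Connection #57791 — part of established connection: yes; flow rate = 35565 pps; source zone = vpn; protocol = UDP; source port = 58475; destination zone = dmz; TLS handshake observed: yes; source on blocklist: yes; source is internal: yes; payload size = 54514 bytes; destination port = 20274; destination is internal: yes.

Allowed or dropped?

Dropped

Atomic conditions:
  destination zone ∈ {corp, internet, mgmt, vpn}: dmz is not in the set → false
  payload size ≤ 43861 bytes: 54514 ≤ 43861 is false
  flow rate ≤ 35522 pps: 35565 ≤ 35522 is false
  part of established connection: yes → true
  destination port ≥ 61637: 20274 ≥ 61637 is false
  source on blocklist: yes → true
  source port ≥ 46455: 58475 ≥ 46455 is true
  NOT destination is internal: yes → false
  payload size ≥ 16473 bytes: 54514 ≥ 16473 is true
  source is internal: yes → true
  protocol = GRE: UDP == GRE is false
  source zone ∈ {dmz, vpn}: vpn is in the set → true
  TLS handshake observed: yes → true
  protocol = ICMP: UDP == ICMP is false
  destination is internal: yes → true
Combine:
[1.1.1.1.2] false OR false = false
[1.1.1.1] false AND false = false
[1.1.1.2.1] true OR false = true
[1.1.1.2.2] exactly-one(true, true) = false
[1.1.1.2] true AND false = false
[1.1.1] false OR false = false
[1.1.2.1] exactly-one(false, true) = true
[1.1.2.2] true OR false = true
[1.1.2.3.1.1.2] true OR false = true
[1.1.2.3.1.1] true AND true = true
[1.1.2.3.1] NOT true = false
[1.1.2.3] NOT false = true
[1.1.2] true AND true AND true = true
[1.1] exactly-one(false, true) = true
[1] NOT true = false
[2] true → true = true
[root] false AND true = false
Overall: false → dropped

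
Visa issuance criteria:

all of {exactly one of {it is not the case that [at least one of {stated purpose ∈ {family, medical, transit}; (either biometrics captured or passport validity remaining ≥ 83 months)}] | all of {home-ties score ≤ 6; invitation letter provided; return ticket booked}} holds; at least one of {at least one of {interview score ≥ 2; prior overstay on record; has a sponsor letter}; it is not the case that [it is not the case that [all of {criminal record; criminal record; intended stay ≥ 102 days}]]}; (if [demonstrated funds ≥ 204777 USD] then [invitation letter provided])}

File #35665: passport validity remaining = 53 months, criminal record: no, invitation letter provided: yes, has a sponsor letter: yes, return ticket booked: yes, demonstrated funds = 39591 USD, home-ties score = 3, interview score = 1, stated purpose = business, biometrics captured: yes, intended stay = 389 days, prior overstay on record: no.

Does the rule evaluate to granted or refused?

Atomic conditions:
  stated purpose ∈ {family, medical, transit}: business is not in the set → false
  biometrics captured: yes → true
  passport validity remaining ≥ 83 months: 53 ≥ 83 is false
  home-ties score ≤ 6: 3 ≤ 6 is true
  invitation letter provided: yes → true
  return ticket booked: yes → true
  interview score ≥ 2: 1 ≥ 2 is false
  prior overstay on record: no → false
  has a sponsor letter: yes → true
  criminal record: no → false
  intended stay ≥ 102 days: 389 ≥ 102 is true
  demonstrated funds ≥ 204777 USD: 39591 ≥ 204777 is false
Combine:
[1.1.1.2] true OR false = true
[1.1.1] false OR true = true
[1.1] NOT true = false
[1.2] true AND true AND true = true
[1] exactly-one(false, true) = true
[2.1] false OR false OR true = true
[2.2.1.1] false AND false AND true = false
[2.2.1] NOT false = true
[2.2] NOT true = false
[2] true OR false = true
[3] false → true (antecedent false ⇒ implication holds) = true
[root] true AND true AND true = true
Overall: true → granted

Granted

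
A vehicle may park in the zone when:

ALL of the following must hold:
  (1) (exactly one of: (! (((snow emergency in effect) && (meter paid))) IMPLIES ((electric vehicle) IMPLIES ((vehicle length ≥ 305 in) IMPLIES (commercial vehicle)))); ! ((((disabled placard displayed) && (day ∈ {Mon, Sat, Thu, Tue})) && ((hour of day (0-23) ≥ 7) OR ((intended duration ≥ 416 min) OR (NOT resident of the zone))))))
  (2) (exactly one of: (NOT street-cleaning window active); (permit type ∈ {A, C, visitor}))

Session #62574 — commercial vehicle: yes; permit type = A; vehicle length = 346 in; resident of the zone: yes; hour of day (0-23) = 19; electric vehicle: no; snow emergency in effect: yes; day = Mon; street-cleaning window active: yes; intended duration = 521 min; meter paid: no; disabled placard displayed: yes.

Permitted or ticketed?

Permitted

Atomic conditions:
  snow emergency in effect: yes → true
  meter paid: no → false
  electric vehicle: no → false
  vehicle length ≥ 305 in: 346 ≥ 305 is true
  commercial vehicle: yes → true
  disabled placard displayed: yes → true
  day ∈ {Mon, Sat, Thu, Tue}: Mon is in the set → true
  hour of day (0-23) ≥ 7: 19 ≥ 7 is true
  intended duration ≥ 416 min: 521 ≥ 416 is true
  NOT resident of the zone: yes → false
  NOT street-cleaning window active: yes → false
  permit type ∈ {A, C, visitor}: A is in the set → true
Combine:
[1.1.1.1] true AND false = false
[1.1.1] NOT false = true
[1.1.2.2] true → true = true
[1.1.2] false → true (antecedent false ⇒ implication holds) = true
[1.1] true → true = true
[1.2.1.1] true AND true = true
[1.2.1.2.2] true OR false = true
[1.2.1.2] true OR true = true
[1.2.1] true AND true = true
[1.2] NOT true = false
[1] exactly-one(true, false) = true
[2] exactly-one(false, true) = true
[root] true AND true = true
Overall: true → permitted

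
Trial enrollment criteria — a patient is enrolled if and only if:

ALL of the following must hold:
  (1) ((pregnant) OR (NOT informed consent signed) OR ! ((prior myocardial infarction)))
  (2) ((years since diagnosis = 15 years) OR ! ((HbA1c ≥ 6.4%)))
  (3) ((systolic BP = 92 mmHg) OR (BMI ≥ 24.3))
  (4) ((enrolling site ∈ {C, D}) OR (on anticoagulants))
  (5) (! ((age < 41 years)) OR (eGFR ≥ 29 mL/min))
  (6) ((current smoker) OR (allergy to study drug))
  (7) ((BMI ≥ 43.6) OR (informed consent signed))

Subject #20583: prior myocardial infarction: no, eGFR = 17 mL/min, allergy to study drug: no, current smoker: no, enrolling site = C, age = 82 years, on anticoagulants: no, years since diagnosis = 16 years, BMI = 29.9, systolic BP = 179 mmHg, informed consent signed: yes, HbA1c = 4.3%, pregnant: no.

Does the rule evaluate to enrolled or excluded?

Atomic conditions:
  pregnant: no → false
  NOT informed consent signed: yes → false
  prior myocardial infarction: no → false
  years since diagnosis = 15 years: 16 == 15 is false
  HbA1c ≥ 6.4%: 4.3 ≥ 6.4 is false
  systolic BP = 92 mmHg: 179 == 92 is false
  BMI ≥ 24.3: 29.9 ≥ 24.3 is true
  enrolling site ∈ {C, D}: C is in the set → true
  on anticoagulants: no → false
  age < 41 years: 82 < 41 is false
  eGFR ≥ 29 mL/min: 17 ≥ 29 is false
  current smoker: no → false
  allergy to study drug: no → false
  BMI ≥ 43.6: 29.9 ≥ 43.6 is false
  informed consent signed: yes → true
Combine:
[1.3] NOT false = true
[1] false OR false OR true = true
[2.2] NOT false = true
[2] false OR true = true
[3] false OR true = true
[4] true OR false = true
[5.1] NOT false = true
[5] true OR false = true
[6] false OR false = false
[7] false OR true = true
[root] true AND true AND true AND true AND true AND false AND true = false
Overall: false → excluded

Excluded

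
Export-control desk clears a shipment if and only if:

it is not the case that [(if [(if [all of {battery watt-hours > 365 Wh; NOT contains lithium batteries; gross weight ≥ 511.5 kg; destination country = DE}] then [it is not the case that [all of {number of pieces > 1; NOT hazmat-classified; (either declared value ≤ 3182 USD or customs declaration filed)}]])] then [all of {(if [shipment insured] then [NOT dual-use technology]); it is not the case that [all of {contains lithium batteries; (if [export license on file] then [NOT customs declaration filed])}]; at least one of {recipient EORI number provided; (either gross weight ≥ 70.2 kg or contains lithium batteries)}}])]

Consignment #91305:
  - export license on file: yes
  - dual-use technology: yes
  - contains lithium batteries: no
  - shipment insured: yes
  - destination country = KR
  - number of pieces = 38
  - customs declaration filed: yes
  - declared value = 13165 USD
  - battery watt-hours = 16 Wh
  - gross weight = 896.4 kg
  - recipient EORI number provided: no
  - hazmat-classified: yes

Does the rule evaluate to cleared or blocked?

Cleared

Atomic conditions:
  battery watt-hours > 365 Wh: 16 > 365 is false
  NOT contains lithium batteries: no → true
  gross weight ≥ 511.5 kg: 896.4 ≥ 511.5 is true
  destination country = DE: KR == DE is false
  number of pieces > 1: 38 > 1 is true
  NOT hazmat-classified: yes → false
  declared value ≤ 3182 USD: 13165 ≤ 3182 is false
  customs declaration filed: yes → true
  shipment insured: yes → true
  NOT dual-use technology: yes → false
  contains lithium batteries: no → false
  export license on file: yes → true
  NOT customs declaration filed: yes → false
  recipient EORI number provided: no → false
  gross weight ≥ 70.2 kg: 896.4 ≥ 70.2 is true
Combine:
[1.1.1] false AND true AND true AND false = false
[1.1.2.1.3] false OR true = true
[1.1.2.1] true AND false AND true = false
[1.1.2] NOT false = true
[1.1] false → true (antecedent false ⇒ implication holds) = true
[1.2.1] true → false = false
[1.2.2.1.2] true → false = false
[1.2.2.1] false AND false = false
[1.2.2] NOT false = true
[1.2.3.2] true OR false = true
[1.2.3] false OR true = true
[1.2] false AND true AND true = false
[1] true → false = false
[root] NOT false = true
Overall: true → cleared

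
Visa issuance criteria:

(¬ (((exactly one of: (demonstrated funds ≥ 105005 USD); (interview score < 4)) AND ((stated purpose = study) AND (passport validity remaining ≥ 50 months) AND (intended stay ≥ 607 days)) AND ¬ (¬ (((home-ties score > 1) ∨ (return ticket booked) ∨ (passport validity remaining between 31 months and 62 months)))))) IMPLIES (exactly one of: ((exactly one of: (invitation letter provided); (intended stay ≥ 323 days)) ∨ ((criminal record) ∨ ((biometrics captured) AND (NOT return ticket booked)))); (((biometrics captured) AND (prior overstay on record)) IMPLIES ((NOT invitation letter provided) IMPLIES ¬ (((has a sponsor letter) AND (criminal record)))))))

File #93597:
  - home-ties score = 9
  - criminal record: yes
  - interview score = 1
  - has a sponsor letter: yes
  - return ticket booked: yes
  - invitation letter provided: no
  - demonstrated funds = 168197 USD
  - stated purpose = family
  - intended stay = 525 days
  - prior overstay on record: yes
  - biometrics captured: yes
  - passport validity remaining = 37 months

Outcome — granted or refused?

Atomic conditions:
  demonstrated funds ≥ 105005 USD: 168197 ≥ 105005 is true
  interview score < 4: 1 < 4 is true
  stated purpose = study: family == study is false
  passport validity remaining ≥ 50 months: 37 ≥ 50 is false
  intended stay ≥ 607 days: 525 ≥ 607 is false
  home-ties score > 1: 9 > 1 is true
  return ticket booked: yes → true
  passport validity remaining between 31 months and 62 months: 37 in [31, 62] is true
  invitation letter provided: no → false
  intended stay ≥ 323 days: 525 ≥ 323 is true
  criminal record: yes → true
  biometrics captured: yes → true
  NOT return ticket booked: yes → false
  prior overstay on record: yes → true
  NOT invitation letter provided: no → true
  has a sponsor letter: yes → true
Combine:
[1.1.1] exactly-one(true, true) = false
[1.1.2] false AND false AND false = false
[1.1.3.1.1] true OR true OR true = true
[1.1.3.1] NOT true = false
[1.1.3] NOT false = true
[1.1] false AND false AND true = false
[1] NOT false = true
[2.1.1] exactly-one(false, true) = true
[2.1.2.2] true AND false = false
[2.1.2] true OR false = true
[2.1] true OR true = true
[2.2.1] true AND true = true
[2.2.2.2.1] true AND true = true
[2.2.2.2] NOT true = false
[2.2.2] true → false = false
[2.2] true → false = false
[2] exactly-one(true, false) = true
[root] true → true = true
Overall: true → granted

Granted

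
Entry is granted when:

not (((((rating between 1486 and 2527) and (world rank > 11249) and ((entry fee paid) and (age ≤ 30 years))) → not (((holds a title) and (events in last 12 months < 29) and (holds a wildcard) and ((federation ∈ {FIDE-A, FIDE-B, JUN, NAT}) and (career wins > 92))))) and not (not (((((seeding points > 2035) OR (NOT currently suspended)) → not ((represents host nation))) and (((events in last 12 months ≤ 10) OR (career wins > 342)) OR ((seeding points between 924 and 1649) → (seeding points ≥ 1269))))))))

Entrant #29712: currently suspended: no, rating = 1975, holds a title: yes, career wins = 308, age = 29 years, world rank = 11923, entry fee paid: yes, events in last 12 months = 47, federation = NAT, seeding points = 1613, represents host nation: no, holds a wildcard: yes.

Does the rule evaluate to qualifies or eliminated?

Eliminated

Atomic conditions:
  rating between 1486 and 2527: 1975 in [1486, 2527] is true
  world rank > 11249: 11923 > 11249 is true
  entry fee paid: yes → true
  age ≤ 30 years: 29 ≤ 30 is true
  holds a title: yes → true
  events in last 12 months < 29: 47 < 29 is false
  holds a wildcard: yes → true
  federation ∈ {FIDE-A, FIDE-B, JUN, NAT}: NAT is in the set → true
  career wins > 92: 308 > 92 is true
  seeding points > 2035: 1613 > 2035 is false
  NOT currently suspended: no → true
  represents host nation: no → false
  events in last 12 months ≤ 10: 47 ≤ 10 is false
  career wins > 342: 308 > 342 is false
  seeding points between 924 and 1649: 1613 in [924, 1649] is true
  seeding points ≥ 1269: 1613 ≥ 1269 is true
Combine:
[1.1.1.3] true AND true = true
[1.1.1] true AND true AND true = true
[1.1.2.1.4] true AND true = true
[1.1.2.1] true AND false AND true AND true = false
[1.1.2] NOT false = true
[1.1] true → true = true
[1.2.1.1.1.1] false OR true = true
[1.2.1.1.1.2] NOT false = true
[1.2.1.1.1] true → true = true
[1.2.1.1.2.1] false OR false = false
[1.2.1.1.2.2] true → true = true
[1.2.1.1.2] false OR true = true
[1.2.1.1] true AND true = true
[1.2.1] NOT true = false
[1.2] NOT false = true
[1] true AND true = true
[root] NOT true = false
Overall: false → eliminated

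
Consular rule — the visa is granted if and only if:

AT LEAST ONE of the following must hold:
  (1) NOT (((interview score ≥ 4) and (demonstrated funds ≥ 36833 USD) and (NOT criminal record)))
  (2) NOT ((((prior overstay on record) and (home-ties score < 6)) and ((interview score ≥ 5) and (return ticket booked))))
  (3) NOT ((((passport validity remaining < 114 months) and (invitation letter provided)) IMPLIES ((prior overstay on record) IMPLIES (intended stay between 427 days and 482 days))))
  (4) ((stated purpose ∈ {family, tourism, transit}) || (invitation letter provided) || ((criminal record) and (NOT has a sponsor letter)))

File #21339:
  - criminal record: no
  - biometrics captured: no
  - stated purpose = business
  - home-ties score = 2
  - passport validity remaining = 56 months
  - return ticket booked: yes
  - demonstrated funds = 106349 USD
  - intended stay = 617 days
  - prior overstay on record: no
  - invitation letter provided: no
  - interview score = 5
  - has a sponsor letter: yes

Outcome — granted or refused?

Atomic conditions:
  interview score ≥ 4: 5 ≥ 4 is true
  demonstrated funds ≥ 36833 USD: 106349 ≥ 36833 is true
  NOT criminal record: no → true
  prior overstay on record: no → false
  home-ties score < 6: 2 < 6 is true
  interview score ≥ 5: 5 ≥ 5 is true
  return ticket booked: yes → true
  passport validity remaining < 114 months: 56 < 114 is true
  invitation letter provided: no → false
  intended stay between 427 days and 482 days: 617 in [427, 482] is false
  stated purpose ∈ {family, tourism, transit}: business is not in the set → false
  criminal record: no → false
  NOT has a sponsor letter: yes → false
Combine:
[1.1] true AND true AND true = true
[1] NOT true = false
[2.1.1] false AND true = false
[2.1.2] true AND true = true
[2.1] false AND true = false
[2] NOT false = true
[3.1.1] true AND false = false
[3.1.2] false → false (antecedent false ⇒ implication holds) = true
[3.1] false → true (antecedent false ⇒ implication holds) = true
[3] NOT true = false
[4.3] false AND false = false
[4] false OR false OR false = false
[root] false OR true OR false OR false = true
Overall: true → granted

Granted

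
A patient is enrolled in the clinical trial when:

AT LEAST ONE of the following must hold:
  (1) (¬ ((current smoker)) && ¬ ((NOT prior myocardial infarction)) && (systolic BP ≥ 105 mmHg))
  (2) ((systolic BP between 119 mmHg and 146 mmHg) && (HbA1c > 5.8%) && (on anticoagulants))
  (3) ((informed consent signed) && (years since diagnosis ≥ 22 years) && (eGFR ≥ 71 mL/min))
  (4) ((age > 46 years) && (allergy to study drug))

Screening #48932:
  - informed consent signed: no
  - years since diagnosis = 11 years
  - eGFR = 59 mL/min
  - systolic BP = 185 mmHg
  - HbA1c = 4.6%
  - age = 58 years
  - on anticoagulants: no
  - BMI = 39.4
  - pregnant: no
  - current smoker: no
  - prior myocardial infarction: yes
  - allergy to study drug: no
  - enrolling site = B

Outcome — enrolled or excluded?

Enrolled

Atomic conditions:
  current smoker: no → false
  NOT prior myocardial infarction: yes → false
  systolic BP ≥ 105 mmHg: 185 ≥ 105 is true
  systolic BP between 119 mmHg and 146 mmHg: 185 in [119, 146] is false
  HbA1c > 5.8%: 4.6 > 5.8 is false
  on anticoagulants: no → false
  informed consent signed: no → false
  years since diagnosis ≥ 22 years: 11 ≥ 22 is false
  eGFR ≥ 71 mL/min: 59 ≥ 71 is false
  age > 46 years: 58 > 46 is true
  allergy to study drug: no → false
Combine:
[1.1] NOT false = true
[1.2] NOT false = true
[1] true AND true AND true = true
[2] false AND false AND false = false
[3] false AND false AND false = false
[4] true AND false = false
[root] true OR false OR false OR false = true
Overall: true → enrolled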